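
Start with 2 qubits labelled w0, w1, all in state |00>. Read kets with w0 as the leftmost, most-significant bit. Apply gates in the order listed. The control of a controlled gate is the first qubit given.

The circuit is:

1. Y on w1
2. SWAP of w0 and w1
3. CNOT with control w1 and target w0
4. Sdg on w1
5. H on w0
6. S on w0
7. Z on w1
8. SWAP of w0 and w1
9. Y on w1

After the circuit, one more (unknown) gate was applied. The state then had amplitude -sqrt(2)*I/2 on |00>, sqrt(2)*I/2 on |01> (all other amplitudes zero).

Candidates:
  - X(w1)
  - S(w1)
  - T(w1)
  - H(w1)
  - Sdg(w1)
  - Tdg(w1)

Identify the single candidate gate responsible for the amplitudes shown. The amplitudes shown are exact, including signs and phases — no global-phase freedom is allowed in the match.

The unique candidate consistent with the amplitudes is Sdg(w1).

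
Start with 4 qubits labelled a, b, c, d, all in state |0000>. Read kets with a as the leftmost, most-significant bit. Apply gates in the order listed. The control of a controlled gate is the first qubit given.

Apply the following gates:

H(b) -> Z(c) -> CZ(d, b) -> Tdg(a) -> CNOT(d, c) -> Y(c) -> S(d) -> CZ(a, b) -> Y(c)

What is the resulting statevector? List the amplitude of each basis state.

The resulting statevector has amplitude sqrt(2)/2 on |0000>, sqrt(2)/2 on |0100>, and 0 on every other basis state.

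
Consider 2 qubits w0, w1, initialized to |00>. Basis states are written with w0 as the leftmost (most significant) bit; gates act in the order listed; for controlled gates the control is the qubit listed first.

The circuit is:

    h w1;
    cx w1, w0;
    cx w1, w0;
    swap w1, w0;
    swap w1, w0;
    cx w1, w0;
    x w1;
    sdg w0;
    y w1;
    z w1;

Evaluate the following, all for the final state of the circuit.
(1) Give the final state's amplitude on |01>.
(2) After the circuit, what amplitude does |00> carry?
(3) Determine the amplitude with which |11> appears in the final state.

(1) The amplitude on |01> is 0. Key observation: steps 3-6 multiply out to the identity, so the circuit reduces to the remaining gates.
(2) The amplitude on |00> is -sqrt(2)*I/2.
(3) The amplitude on |11> is -sqrt(2)/2.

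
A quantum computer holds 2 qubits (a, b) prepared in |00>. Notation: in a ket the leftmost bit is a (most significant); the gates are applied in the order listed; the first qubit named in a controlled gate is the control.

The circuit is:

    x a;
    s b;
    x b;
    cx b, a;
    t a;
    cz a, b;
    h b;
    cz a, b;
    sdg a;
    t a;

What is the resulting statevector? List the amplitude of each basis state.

The resulting statevector has amplitude sqrt(2)/2 on |00>, -sqrt(2)/2 on |01>, 0 on |10>, 0 on |11>.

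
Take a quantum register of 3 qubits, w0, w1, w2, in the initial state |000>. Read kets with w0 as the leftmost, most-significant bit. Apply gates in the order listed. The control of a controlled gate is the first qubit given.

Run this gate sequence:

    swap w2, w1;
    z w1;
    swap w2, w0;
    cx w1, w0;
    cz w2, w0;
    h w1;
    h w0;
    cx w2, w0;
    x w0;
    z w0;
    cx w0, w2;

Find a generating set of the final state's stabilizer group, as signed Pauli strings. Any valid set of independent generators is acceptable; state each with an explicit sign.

One valid set of independent stabilizer generators is -XIX, +IXI, +ZIZ (any independent generating set of the same group is equally correct).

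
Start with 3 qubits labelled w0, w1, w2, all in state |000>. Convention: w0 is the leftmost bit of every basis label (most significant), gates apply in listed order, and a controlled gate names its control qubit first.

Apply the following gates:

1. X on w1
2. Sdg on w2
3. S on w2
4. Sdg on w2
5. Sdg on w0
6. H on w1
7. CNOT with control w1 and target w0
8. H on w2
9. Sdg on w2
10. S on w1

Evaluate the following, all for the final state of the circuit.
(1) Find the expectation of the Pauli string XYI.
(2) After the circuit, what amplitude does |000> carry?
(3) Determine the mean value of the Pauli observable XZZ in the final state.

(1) The expectation value of XYI is -1. Key observation: gates 3-4 undo each other exactly, leaving only the rest of the circuit to track.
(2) The amplitude on |000> is 1/2.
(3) The expectation value of XZZ is 0.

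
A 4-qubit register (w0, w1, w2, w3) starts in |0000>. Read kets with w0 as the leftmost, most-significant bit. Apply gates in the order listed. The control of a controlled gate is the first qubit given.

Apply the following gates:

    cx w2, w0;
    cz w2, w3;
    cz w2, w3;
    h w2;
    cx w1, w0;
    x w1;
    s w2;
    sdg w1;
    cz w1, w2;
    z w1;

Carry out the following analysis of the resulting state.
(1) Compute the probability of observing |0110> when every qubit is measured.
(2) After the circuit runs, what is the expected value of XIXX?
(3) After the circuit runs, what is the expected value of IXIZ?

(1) A full measurement returns |0110> with probability 1/2.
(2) The observable XIXX averages to 0.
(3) The expectation value of IXIZ is 0.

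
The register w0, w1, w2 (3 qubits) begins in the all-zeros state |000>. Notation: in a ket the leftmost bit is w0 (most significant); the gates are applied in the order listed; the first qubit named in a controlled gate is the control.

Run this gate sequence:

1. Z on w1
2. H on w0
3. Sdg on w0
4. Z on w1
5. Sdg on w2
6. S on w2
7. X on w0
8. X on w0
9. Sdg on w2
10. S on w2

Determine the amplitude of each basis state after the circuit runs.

The final amplitudes are sqrt(2)/2 on |000>, -sqrt(2)*I/2 on |100>, and 0 on every other basis state. Key observation: steps 5-10 multiply out to the identity, so the circuit reduces to the remaining gates.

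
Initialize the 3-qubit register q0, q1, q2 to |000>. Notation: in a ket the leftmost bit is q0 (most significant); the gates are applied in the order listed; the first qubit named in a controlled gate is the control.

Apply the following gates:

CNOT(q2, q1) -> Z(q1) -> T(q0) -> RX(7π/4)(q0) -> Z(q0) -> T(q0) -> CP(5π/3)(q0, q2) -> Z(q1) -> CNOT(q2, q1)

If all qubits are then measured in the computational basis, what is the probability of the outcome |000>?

Outcome |000> occurs with probability sqrt(2)/4 + 1/2.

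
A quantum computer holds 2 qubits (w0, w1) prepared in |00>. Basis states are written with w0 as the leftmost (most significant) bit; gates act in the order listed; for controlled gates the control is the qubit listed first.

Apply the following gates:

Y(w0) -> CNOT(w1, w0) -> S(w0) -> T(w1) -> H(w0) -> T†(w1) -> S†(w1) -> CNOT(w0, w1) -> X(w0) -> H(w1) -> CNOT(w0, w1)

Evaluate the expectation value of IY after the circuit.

The observable IY averages to 0.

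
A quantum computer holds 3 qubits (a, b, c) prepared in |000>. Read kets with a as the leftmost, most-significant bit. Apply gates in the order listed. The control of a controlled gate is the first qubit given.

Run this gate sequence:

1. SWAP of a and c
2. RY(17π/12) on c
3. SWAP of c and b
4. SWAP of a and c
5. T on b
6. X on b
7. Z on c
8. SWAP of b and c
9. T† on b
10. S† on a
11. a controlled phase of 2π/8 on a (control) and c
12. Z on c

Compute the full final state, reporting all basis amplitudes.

The final amplitudes are (sqrt(6 - 3*sqrt(2))/4 + sqrt(sqrt(2) + 2)/4)*exp(I*pi/4) on |000>, -sqrt(2 - sqrt(2))/4 + sqrt(3*sqrt(2) + 6)/4 on |001>, and 0 on every other basis state.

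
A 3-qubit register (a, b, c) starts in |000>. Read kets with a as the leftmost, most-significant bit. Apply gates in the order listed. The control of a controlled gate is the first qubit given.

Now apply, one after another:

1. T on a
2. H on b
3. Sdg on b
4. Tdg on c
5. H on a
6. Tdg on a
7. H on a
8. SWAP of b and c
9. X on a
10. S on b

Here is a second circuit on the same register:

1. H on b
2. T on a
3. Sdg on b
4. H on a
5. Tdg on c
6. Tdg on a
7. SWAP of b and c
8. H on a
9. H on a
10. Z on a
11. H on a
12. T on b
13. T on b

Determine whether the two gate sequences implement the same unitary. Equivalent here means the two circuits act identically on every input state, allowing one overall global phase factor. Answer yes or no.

Yes: on every input state the two circuits agree up to one overall phase factor.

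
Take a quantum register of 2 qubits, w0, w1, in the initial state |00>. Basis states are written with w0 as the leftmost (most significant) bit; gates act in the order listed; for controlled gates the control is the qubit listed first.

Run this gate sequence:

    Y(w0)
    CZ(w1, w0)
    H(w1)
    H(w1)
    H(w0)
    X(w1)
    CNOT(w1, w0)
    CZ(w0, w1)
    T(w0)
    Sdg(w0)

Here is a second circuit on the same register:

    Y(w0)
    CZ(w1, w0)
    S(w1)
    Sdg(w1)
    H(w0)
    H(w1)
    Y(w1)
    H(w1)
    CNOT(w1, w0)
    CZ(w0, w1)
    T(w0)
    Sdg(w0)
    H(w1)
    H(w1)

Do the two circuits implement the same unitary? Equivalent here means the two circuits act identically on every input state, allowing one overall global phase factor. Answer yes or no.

No: there is an input state on which the two circuits produce genuinely different outputs (not merely differing by a phase).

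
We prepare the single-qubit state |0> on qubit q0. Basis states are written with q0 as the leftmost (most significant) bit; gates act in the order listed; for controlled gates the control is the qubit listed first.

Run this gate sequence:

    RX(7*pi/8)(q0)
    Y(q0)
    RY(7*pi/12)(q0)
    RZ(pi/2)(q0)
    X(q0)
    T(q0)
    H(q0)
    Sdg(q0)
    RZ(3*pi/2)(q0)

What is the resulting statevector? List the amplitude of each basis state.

The final amplitudes are -sqrt(2)*sqrt(1/2 - sqrt(2)/4)*cos(7*pi/16)/4 + sqrt(6)*sqrt(sqrt(2)/4 + 1/2)*cos(7*pi/16)/4 + sqrt(2)*sqrt(1/2 - sqrt(2)/4)*exp(-3*I*pi/4)*sin(7*pi/16)/4 - sqrt(6)*I*sqrt(1/2 - sqrt(2)/4)*exp(-3*I*pi/4)*cos(7*pi/16)/4 - sqrt(2)*I*sqrt(sqrt(2)/4 + 1/2)*exp(-3*I*pi/4)*cos(7*pi/16)/4 + sqrt(6)*I*sqrt(1/2 - sqrt(2)/4)*sin(7*pi/16)/4 + sqrt(2)*I*sqrt(sqrt(2)/4 + 1/2)*sin(7*pi/16)/4 - sqrt(6)*sqrt(sqrt(2)/4 + 1/2)*exp(-3*I*pi/4)*sin(7*pi/16)/4 on |0>, -sqrt(6)*sqrt(sqrt(2)/4 + 1/2)*cos(7*pi/16)/4 + sqrt(2)*sqrt(1/2 - sqrt(2)/4)*cos(7*pi/16)/4 - sqrt(2)*I*sqrt(sqrt(2)/4 + 1/2)*sin(7*pi/16)/4 - sqrt(6)*I*sqrt(1/2 - sqrt(2)/4)*sin(7*pi/16)/4 + sqrt(2)*I*sqrt(1/2 - sqrt(2)/4)*exp(3*I*pi/4)*sin(7*pi/16)/4 + sqrt(6)*sqrt(1/2 - sqrt(2)/4)*exp(3*I*pi/4)*cos(7*pi/16)/4 + sqrt(2)*sqrt(sqrt(2)/4 + 1/2)*exp(3*I*pi/4)*cos(7*pi/16)/4 - sqrt(6)*I*sqrt(sqrt(2)/4 + 1/2)*exp(3*I*pi/4)*sin(7*pi/16)/4 on |1>.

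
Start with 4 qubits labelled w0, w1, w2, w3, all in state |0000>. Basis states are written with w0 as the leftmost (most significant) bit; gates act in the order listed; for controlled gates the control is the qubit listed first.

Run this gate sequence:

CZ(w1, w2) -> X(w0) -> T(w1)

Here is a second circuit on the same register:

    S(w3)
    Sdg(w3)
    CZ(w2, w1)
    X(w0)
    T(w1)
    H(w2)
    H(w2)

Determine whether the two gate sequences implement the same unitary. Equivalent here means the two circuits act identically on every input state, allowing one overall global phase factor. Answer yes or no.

Yes — the two circuits implement the same unitary up to a global phase.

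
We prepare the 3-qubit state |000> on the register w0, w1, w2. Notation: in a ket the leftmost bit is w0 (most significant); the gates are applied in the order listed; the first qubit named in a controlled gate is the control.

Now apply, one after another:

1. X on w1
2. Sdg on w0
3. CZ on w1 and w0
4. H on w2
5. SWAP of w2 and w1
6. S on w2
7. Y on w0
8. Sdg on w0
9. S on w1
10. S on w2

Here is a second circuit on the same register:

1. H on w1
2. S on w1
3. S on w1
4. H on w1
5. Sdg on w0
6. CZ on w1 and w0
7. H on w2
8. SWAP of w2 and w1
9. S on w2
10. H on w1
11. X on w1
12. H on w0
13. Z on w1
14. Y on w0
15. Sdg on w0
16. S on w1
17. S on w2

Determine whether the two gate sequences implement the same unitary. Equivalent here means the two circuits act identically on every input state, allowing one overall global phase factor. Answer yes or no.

No, they are not equivalent — no single phase factor reconciles the two unitaries.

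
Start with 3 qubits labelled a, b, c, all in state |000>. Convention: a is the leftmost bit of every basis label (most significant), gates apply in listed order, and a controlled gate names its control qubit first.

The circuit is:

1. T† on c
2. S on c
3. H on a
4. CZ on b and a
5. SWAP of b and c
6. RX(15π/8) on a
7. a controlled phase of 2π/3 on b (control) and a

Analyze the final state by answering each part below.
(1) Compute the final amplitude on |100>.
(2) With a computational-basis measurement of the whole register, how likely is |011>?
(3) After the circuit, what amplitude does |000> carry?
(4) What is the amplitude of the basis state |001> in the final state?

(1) |100> carries amplitude -sqrt(2)*exp(I*pi/16)/2 in the final state.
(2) The probability of measuring |011> is 0.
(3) The final state's coefficient on |000> equals -sqrt(2)*exp(I*pi/16)/2.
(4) |001> carries amplitude 0 in the final state.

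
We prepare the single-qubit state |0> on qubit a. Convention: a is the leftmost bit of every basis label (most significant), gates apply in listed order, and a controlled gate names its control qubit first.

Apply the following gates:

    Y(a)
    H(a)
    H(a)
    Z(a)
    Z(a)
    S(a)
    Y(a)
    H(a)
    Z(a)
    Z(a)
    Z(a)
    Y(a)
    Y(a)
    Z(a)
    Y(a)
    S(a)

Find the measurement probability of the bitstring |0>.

A full measurement returns |0> with probability 1/2.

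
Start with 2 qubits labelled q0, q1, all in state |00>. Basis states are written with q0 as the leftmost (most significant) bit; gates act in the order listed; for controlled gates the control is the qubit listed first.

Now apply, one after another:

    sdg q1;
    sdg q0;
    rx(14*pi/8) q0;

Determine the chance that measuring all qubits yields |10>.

A full measurement returns |10> with probability 1/2 - sqrt(2)/4.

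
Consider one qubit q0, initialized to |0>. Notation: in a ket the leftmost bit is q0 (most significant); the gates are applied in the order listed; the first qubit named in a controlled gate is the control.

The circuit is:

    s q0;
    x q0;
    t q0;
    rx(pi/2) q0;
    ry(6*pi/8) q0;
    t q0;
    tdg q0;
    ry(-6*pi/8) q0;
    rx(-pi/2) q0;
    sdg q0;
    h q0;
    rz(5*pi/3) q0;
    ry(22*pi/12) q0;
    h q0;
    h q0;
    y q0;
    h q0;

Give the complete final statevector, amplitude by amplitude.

After the circuit, the state carries amplitude sqrt(3)*exp(-7*I*pi/12)/8 - sqrt(2)*sqrt(1/2 - sqrt(2)/4)*sqrt(sqrt(2)/4 + 1/2)*exp(7*I*pi/12)/4 + sqrt(6)*I*sqrt(1/2 - sqrt(2)/4)*sqrt(sqrt(2)/4 + 1/2)*exp(-7*I*pi/12)/4 + I*exp(7*I*pi/12)/8 - exp(-11*I*pi/12)/8 - sqrt(2)*exp(-11*I*pi/12)/8 - sqrt(2)*I*exp(7*I*pi/12)/8 + sqrt(6)*sqrt(1/2 - sqrt(2)/4)*sqrt(sqrt(2)/4 + 1/2)*exp(11*I*pi/12)/4 - sqrt(2)*I*sqrt(1/2 - sqrt(2)/4)*sqrt(sqrt(2)/4 + 1/2)*exp(-11*I*pi/12)/4 - sqrt(3)*I*exp(11*I*pi/12)/8 - sqrt(6)*exp(-7*I*pi/12)/8 - sqrt(6)*I*exp(11*I*pi/12)/8 on |0>, -sqrt(6)*sqrt(1/2 - sqrt(2)/4)*sqrt(sqrt(2)/4 + 1/2)*exp(7*I*pi/12)/4 + sqrt(2)*exp(-7*I*pi/12)/8 + sqrt(2)*I*exp(11*I*pi/12)/8 + I*exp(11*I*pi/12)/8 + sqrt(3)*I*exp(7*I*pi/12)/8 - sqrt(2)*sqrt(1/2 - sqrt(2)/4)*sqrt(sqrt(2)/4 + 1/2)*exp(11*I*pi/12)/4 - sqrt(2)*I*sqrt(1/2 - sqrt(2)/4)*sqrt(sqrt(2)/4 + 1/2)*exp(-7*I*pi/12)/4 - sqrt(3)*exp(-11*I*pi/12)/8 - sqrt(6)*exp(-11*I*pi/12)/8 - sqrt(6)*I*exp(7*I*pi/12)/8 - exp(-7*I*pi/12)/8 - sqrt(6)*I*sqrt(1/2 - sqrt(2)/4)*sqrt(sqrt(2)/4 + 1/2)*exp(-11*I*pi/12)/4 on |1>. Key observation: the block from step 4 through step 9 cancels to the identity and can be dropped.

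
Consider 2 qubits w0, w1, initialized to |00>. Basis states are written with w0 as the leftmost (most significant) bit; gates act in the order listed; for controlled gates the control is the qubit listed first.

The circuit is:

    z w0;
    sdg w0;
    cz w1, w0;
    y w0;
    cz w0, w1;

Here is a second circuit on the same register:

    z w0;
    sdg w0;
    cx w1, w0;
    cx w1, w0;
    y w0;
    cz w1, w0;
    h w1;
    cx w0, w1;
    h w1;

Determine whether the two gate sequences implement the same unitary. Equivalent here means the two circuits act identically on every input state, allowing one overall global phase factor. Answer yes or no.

No, they are not equivalent — no single phase factor reconciles the two unitaries.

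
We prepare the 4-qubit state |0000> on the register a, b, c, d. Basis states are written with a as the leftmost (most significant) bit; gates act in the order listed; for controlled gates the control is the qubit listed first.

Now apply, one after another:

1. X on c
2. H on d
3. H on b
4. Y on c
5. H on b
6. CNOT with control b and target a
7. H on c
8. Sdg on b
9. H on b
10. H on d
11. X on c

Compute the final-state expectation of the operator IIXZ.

The observable IIXZ averages to 1.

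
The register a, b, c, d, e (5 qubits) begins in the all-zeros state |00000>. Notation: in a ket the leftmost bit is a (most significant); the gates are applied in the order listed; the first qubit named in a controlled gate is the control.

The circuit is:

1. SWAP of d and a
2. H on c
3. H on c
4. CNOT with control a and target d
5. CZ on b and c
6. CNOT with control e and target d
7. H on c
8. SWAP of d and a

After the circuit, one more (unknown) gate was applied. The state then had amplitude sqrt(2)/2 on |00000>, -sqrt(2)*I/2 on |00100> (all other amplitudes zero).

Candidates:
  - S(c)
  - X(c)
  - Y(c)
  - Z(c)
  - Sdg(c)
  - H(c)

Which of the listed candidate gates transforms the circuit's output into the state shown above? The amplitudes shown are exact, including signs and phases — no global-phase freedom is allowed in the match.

The applied gate was Sdg(c).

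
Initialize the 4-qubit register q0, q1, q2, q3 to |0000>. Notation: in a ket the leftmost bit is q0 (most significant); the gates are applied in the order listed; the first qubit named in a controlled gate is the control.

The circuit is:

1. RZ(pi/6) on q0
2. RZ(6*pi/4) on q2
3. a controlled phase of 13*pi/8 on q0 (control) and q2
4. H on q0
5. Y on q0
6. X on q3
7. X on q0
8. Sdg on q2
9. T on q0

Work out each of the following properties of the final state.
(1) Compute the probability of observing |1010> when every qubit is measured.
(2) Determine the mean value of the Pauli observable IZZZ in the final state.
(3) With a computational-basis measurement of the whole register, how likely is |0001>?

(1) Outcome |1010> occurs with probability 0.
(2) The expectation value of IZZZ is -1.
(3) A full measurement returns |0001> with probability 1/2.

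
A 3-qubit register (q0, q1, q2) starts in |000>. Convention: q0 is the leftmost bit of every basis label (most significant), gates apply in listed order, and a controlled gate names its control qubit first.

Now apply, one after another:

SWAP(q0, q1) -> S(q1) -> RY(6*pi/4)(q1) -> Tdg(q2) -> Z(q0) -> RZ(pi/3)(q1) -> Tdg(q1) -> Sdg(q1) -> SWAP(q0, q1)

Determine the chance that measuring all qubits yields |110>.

Outcome |110> occurs with probability 0.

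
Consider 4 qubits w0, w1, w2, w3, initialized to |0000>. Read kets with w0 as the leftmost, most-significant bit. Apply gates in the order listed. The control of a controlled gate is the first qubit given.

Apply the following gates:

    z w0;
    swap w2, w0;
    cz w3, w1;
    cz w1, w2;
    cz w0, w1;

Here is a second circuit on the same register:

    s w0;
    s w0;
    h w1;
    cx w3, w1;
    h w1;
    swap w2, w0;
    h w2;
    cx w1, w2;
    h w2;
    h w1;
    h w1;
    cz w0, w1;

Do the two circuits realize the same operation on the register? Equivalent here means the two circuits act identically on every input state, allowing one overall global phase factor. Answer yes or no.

Yes — the two circuits implement the same unitary up to a global phase.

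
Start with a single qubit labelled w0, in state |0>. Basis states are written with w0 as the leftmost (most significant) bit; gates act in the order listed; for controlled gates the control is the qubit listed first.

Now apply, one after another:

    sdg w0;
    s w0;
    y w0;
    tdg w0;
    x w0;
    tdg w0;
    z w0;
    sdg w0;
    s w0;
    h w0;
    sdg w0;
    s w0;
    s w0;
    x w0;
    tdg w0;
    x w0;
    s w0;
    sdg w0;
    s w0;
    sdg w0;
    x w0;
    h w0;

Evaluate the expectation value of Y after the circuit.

The expectation value of Y is sqrt(2)/2. Key observation: gates 16-21 undo each other exactly, leaving only the rest of the circuit to track.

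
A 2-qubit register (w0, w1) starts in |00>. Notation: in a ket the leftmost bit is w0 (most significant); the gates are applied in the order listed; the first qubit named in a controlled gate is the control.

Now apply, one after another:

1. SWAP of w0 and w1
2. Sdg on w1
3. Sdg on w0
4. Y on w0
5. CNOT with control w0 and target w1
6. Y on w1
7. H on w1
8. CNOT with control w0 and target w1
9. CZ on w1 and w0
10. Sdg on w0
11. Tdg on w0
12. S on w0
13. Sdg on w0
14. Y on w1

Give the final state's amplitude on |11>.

The final state's coefficient on |11> equals -sqrt(2)*exp(3*I*pi/4)/2. Key observation: steps 12-13 multiply out to the identity, so the circuit reduces to the remaining gates.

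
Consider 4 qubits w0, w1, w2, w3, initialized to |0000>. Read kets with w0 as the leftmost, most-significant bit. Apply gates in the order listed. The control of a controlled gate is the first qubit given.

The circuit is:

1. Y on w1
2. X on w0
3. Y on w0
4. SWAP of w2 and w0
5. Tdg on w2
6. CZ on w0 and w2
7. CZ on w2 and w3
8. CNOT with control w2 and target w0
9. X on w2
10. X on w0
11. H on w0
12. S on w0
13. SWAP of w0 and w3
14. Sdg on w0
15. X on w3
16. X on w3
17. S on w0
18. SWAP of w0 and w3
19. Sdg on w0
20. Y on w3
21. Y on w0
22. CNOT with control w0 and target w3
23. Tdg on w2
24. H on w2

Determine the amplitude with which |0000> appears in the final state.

The amplitude on |0000> is 0. Key observation: gates 12-19 undo each other exactly, leaving only the rest of the circuit to track.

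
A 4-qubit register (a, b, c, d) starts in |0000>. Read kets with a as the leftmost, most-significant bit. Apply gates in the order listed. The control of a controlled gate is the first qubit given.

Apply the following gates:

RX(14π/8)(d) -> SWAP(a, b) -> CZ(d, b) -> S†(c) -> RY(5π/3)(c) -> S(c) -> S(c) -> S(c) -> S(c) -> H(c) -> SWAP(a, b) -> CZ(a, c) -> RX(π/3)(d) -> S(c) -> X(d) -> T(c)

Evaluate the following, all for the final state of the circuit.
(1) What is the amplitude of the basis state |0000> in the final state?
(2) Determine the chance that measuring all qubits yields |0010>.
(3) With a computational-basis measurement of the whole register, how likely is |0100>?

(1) The amplitude on |0000> is I*(-sqrt(6*sqrt(2) + 12)/16 - sqrt(12 - 6*sqrt(2))/16 + sqrt(2*sqrt(2) + 4)/16 + 3*sqrt(4 - 2*sqrt(2))/16). Key observation: steps 6-9 multiply out to the identity, so the circuit reduces to the remaining gates.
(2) Outcome |0010> occurs with probability -3*sqrt(6)/32 - 5*sqrt(2)/32 + sqrt(3)/8 + 1/4.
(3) A full measurement returns |0100> with probability 0.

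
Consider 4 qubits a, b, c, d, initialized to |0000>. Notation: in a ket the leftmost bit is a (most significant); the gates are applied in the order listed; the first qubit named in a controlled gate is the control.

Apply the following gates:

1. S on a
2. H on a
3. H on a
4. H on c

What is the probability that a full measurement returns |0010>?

The probability of measuring |0010> is 1/2.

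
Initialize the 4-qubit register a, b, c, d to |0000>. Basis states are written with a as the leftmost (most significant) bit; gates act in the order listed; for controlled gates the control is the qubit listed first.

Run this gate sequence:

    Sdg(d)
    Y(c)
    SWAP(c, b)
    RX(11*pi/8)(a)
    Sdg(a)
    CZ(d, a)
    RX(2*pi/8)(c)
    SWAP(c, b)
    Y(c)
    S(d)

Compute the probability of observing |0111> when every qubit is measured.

Outcome |0111> occurs with probability 0.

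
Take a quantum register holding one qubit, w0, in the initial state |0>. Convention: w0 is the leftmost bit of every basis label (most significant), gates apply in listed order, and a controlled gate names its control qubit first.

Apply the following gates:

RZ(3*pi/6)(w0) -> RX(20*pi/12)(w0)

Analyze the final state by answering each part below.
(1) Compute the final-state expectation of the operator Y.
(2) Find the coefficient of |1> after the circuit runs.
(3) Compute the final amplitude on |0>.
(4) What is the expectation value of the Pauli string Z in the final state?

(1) The expectation value of Y is sqrt(3)/2.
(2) The final state's coefficient on |1> equals -exp(I*pi/4)/2.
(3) The final state's coefficient on |0> equals sqrt(3)*exp(3*I*pi/4)/2.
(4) In the final state, Z has expectation 1/2.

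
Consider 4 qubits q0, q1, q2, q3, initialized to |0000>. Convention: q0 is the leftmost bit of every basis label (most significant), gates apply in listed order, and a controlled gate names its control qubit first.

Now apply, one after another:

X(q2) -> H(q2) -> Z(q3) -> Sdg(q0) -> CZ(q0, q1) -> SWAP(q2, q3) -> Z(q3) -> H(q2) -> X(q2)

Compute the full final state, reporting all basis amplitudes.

After the circuit, the state carries amplitude 1/2 on |0000>, 1/2 on |0001>, 1/2 on |0010>, 1/2 on |0011>, and 0 on every other basis state.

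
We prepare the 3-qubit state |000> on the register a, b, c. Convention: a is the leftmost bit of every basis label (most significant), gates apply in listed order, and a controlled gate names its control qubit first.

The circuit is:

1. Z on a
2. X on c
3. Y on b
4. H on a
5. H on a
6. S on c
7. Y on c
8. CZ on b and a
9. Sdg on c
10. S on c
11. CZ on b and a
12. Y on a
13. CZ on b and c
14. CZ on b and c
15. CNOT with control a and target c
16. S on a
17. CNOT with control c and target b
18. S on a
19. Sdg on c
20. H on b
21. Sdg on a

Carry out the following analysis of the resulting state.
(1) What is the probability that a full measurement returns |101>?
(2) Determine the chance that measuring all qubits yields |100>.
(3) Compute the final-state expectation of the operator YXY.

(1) Outcome |101> occurs with probability 1/2. Key observation: gates 8-11 undo each other exactly, leaving only the rest of the circuit to track.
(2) Outcome |100> occurs with probability 0.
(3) The observable YXY averages to 0.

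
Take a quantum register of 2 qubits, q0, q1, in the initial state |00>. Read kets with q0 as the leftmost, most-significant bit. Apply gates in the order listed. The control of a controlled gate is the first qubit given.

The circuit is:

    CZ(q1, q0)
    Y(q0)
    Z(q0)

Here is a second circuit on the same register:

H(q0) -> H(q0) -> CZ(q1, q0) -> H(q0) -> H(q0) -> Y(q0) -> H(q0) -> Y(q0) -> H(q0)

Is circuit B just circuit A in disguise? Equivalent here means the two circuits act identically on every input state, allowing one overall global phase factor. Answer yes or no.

No, they are not equivalent — no single phase factor reconciles the two unitaries.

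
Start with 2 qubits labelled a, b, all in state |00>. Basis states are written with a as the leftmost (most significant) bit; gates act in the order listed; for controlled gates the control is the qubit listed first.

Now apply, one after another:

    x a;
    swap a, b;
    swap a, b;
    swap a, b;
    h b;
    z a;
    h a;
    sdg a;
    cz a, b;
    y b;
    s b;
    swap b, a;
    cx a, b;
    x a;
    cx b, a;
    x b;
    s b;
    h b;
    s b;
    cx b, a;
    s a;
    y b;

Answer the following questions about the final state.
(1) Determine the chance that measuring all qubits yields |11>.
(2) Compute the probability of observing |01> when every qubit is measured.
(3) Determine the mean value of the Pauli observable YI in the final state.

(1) The probability of measuring |11> is 1/2.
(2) The probability of measuring |01> is 1/2.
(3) In the final state, YI has expectation 1.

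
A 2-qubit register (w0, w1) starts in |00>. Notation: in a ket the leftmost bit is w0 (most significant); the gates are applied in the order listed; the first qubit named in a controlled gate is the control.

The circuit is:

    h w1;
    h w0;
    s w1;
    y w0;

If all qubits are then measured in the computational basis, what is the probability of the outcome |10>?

The probability of measuring |10> is 1/4.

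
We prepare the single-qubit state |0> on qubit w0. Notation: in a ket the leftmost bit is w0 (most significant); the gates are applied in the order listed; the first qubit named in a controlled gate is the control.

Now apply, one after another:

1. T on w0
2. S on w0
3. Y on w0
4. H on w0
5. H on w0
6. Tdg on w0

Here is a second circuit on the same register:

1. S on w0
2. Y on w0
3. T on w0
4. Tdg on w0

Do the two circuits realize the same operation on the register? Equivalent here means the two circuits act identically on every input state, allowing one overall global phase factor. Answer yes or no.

No — the two circuits implement different unitaries, even allowing a global phase.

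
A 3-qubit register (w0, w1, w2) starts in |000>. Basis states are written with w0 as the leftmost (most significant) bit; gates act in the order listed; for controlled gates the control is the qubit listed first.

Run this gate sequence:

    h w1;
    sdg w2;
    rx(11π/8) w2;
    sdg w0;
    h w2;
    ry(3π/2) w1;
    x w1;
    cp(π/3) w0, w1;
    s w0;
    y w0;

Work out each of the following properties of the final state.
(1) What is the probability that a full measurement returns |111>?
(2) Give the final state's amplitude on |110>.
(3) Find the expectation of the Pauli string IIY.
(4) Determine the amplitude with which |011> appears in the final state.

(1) A full measurement returns |111> with probability 1/2.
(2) The amplitude on |110> is sqrt(2)*(-sin(5*pi/16) + I*cos(5*pi/16))/2.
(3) The observable IIY averages to -sqrt(sqrt(2) + 2)/2.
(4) |011> carries amplitude 0 in the final state.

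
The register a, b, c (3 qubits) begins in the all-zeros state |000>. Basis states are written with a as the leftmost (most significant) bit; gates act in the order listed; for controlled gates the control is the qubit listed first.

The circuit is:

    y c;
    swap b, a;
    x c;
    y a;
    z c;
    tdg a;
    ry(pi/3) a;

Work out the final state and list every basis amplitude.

The resulting statevector has amplitude -exp(3*I*pi/4)/2 on |000>, sqrt(3)*exp(3*I*pi/4)/2 on |100>, and 0 on every other basis state.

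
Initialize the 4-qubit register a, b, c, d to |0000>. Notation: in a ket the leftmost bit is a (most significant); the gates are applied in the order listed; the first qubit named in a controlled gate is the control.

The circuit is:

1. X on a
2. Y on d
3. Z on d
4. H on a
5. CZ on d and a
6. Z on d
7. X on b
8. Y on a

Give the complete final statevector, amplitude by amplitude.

After the circuit, the state carries amplitude sqrt(2)/2 on |0101>, -sqrt(2)/2 on |1101>, and 0 on every other basis state.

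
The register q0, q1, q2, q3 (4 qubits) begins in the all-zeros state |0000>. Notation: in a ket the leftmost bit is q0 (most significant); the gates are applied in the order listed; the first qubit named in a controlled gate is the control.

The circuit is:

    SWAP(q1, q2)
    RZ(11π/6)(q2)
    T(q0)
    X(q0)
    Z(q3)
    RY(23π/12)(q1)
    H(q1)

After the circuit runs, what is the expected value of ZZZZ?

In the final state, ZZZZ has expectation -sqrt(2)/4 + sqrt(6)/4.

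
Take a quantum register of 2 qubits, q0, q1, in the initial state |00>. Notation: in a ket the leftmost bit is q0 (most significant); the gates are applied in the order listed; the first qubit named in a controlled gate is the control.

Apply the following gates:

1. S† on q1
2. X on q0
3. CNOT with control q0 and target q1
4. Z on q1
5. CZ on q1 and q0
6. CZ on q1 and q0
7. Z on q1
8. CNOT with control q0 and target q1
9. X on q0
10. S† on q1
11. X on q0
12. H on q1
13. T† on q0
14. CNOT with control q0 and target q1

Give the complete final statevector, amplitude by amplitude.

After the circuit, the state carries amplitude 0 on |00>, 0 on |01>, -sqrt(2)*exp(3*I*pi/4)/2 on |10>, -sqrt(2)*exp(3*I*pi/4)/2 on |11>. Key observation: the block from step 2 through step 9 cancels to the identity and can be dropped.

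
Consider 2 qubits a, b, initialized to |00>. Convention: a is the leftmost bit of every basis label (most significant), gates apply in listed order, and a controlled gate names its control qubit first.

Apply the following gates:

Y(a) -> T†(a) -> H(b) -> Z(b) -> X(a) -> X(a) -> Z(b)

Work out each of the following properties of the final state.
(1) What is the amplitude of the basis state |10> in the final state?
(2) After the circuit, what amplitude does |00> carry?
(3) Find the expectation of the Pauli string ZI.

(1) |10> carries amplitude sqrt(2)*exp(I*pi/4)/2 in the final state. Key observation: the block from step 5 through step 6 cancels to the identity and can be dropped.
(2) The final state's coefficient on |00> equals 0.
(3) In the final state, ZI has expectation -1.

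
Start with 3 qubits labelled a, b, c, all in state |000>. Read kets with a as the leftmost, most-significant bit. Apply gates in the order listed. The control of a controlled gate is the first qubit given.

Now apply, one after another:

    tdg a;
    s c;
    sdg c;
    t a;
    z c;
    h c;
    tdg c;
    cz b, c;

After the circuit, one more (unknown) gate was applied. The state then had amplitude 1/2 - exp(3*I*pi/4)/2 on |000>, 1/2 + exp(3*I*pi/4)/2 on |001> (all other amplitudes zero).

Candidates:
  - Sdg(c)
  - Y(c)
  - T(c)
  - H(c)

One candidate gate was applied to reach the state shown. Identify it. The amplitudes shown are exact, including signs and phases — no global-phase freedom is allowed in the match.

The applied gate was H(c). Key observation: steps 1-4 multiply out to the identity, so the circuit reduces to the remaining gates.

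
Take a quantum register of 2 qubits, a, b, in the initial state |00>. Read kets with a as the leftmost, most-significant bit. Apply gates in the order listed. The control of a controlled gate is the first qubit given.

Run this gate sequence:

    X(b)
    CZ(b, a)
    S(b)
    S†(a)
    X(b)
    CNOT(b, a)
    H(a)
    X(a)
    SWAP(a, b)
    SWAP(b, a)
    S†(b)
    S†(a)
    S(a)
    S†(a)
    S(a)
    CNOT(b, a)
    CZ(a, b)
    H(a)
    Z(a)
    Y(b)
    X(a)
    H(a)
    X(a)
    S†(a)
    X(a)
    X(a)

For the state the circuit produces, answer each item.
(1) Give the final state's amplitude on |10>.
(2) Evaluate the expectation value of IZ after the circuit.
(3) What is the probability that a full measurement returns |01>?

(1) The amplitude on |10> is 0. Key observation: gates 12-15 undo each other exactly, leaving only the rest of the circuit to track.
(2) In the final state, IZ has expectation -1.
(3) Outcome |01> occurs with probability 1/2.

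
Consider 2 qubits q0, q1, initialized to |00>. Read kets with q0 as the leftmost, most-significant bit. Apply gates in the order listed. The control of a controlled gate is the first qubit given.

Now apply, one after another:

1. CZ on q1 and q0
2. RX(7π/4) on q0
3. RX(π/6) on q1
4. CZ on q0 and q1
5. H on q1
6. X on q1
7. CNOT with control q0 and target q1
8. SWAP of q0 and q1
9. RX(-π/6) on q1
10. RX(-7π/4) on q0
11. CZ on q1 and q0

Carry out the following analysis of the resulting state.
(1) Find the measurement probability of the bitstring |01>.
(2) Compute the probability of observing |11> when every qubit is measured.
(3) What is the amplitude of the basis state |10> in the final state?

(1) A full measurement returns |01> with probability -sqrt(6)/16 + sqrt(3)/32 + 7/32.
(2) The probability of measuring |11> is -sqrt(6)/16 - sqrt(3)/32 + sqrt(2)/8 + 9/32.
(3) The final state's coefficient on |10> equals 1/4 + sqrt(6)/8 - sqrt(3)*I/8 - I/8.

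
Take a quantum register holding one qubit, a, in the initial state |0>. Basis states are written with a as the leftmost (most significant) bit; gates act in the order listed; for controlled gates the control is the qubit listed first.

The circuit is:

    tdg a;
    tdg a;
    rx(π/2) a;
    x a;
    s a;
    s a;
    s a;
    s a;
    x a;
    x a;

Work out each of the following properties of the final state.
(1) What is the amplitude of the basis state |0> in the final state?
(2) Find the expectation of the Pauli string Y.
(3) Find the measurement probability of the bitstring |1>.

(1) The amplitude on |0> is -sqrt(2)*I/2. Key observation: steps 5-8 multiply out to the identity, so the circuit reduces to the remaining gates.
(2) The expectation value of Y is 1.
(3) A full measurement returns |1> with probability 1/2.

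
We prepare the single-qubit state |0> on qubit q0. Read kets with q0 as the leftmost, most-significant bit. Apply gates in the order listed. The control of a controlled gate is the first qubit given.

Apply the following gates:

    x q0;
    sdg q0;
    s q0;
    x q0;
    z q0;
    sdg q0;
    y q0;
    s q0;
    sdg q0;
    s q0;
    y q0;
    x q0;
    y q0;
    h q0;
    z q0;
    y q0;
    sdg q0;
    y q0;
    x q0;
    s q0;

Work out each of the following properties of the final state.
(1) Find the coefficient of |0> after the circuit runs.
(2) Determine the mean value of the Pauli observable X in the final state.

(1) The amplitude on |0> is -sqrt(2)/2. Key observation: steps 1-4 multiply out to the identity, so the circuit reduces to the remaining gates.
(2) The expectation value of X is -1.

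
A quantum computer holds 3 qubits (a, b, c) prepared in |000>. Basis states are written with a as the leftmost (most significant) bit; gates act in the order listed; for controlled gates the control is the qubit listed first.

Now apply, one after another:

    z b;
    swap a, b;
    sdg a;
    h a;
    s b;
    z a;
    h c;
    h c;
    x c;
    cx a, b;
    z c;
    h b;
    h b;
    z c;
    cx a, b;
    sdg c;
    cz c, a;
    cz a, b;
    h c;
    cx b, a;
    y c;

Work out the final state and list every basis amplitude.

The resulting statevector has amplitude 1/2 on |000>, 1/2 on |001>, 0 on |010>, 0 on |011>, 1/2 on |100>, 1/2 on |101>, 0 on |110>, 0 on |111>.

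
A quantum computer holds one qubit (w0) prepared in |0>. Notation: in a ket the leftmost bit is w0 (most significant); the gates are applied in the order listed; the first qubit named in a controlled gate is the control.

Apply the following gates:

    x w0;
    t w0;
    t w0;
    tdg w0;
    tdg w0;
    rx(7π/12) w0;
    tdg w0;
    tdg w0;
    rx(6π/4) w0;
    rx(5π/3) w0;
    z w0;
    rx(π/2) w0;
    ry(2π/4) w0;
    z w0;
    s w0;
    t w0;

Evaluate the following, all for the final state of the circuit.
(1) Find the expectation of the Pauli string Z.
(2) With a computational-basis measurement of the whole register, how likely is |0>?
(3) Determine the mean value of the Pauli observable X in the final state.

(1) The expectation value of Z is sqrt(2)/4 + sqrt(6)/4. Key observation: the block from step 2 through step 5 cancels to the identity and can be dropped.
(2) A full measurement returns |0> with probability sqrt(2)/8 + sqrt(6)/8 + 1/2.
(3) In the final state, X has expectation 1/2 - sqrt(3)/4.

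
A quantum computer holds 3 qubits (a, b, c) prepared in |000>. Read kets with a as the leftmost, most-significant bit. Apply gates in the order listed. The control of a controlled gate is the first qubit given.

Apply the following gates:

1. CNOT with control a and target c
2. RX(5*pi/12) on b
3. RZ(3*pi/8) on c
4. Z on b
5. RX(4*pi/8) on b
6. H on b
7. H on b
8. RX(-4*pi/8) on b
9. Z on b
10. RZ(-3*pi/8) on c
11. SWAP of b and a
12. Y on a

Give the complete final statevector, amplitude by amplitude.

After the circuit, the state carries amplitude -sqrt(3*sqrt(2) + 6)/4 + sqrt(2 - sqrt(2))/4 on |000>, I*sqrt(6 - 3*sqrt(2))/4 + I*sqrt(sqrt(2) + 2)/4 on |100>, and 0 on every other basis state. Key observation: gates 3-10 undo each other exactly, leaving only the rest of the circuit to track.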